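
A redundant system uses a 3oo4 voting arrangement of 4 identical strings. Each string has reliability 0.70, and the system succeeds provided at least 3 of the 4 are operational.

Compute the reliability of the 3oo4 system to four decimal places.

0.6517

R = Σ_{i=3}^{4} C(4,i) p^i (1−p)^{4−i} with p = 0.70
C(4,3)·0.70^3·0.30^1 = 0.411600
C(4,4)·0.70^4·0.30^0 = 0.240100
Sum = 0.6517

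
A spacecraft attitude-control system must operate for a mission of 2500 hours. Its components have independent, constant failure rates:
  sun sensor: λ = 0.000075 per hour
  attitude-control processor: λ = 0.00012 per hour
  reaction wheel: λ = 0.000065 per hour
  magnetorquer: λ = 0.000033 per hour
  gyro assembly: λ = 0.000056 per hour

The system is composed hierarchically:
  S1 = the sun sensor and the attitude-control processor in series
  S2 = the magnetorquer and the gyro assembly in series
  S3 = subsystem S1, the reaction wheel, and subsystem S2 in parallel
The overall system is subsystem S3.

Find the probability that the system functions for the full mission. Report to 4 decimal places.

R(sun sensor) = exp(−0.000075 × 2500) = 0.829029
R(attitude-control processor) = exp(−0.00012 × 2500) = 0.740818
R(reaction wheel) = exp(−0.000065 × 2500) = 0.850016
R(magnetorquer) = exp(−0.000033 × 2500) = 0.920811
R(gyro assembly) = exp(−0.000056 × 2500) = 0.869358
Series (sun sensor and attitude-control processor): 0.829029 × 0.740818 = 0.614160
Series (magnetorquer and gyro assembly): 0.920811 × 0.869358 = 0.800514
Parallel ([0.614160], reaction wheel, and [0.800514]): 1 − (1 − 0.614160)(1 − 0.850016)(1 − 0.800514) = 0.9885

0.9885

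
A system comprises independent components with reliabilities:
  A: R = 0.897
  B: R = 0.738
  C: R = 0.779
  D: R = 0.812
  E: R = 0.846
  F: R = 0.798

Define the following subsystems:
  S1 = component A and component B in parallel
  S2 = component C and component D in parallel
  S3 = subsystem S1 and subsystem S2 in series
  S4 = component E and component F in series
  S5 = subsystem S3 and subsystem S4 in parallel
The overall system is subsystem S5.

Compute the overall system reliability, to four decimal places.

0.9781

Parallel (A and B): 1 − (1 − 0.897000)(1 − 0.738000) = 0.973014
Parallel (C and D): 1 − (1 − 0.779000)(1 − 0.812000) = 0.958452
Series ([0.973014] and [0.958452]): 0.973014 × 0.958452 = 0.932587
Series (E and F): 0.846000 × 0.798000 = 0.675108
Parallel ([0.932587] and [0.675108]): 1 − (1 − 0.932587)(1 − 0.675108) = 0.9781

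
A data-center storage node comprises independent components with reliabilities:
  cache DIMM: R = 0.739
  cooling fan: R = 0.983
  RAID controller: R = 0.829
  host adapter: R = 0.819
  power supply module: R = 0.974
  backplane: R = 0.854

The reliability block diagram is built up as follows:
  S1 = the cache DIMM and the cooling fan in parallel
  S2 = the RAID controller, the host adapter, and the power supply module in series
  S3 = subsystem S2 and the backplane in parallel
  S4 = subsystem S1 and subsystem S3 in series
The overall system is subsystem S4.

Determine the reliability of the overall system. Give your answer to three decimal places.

Parallel (cache DIMM and cooling fan): 1 − (1 − 0.73900)(1 − 0.98300) = 0.99556
Series (RAID controller, host adapter, and power supply module): 0.82900 × 0.81900 × 0.97400 = 0.66130
Parallel ([0.66130] and backplane): 1 − (1 − 0.66130)(1 − 0.85400) = 0.95055
Series ([0.99556] and [0.95055]): 0.99556 × 0.95055 = 0.946

0.946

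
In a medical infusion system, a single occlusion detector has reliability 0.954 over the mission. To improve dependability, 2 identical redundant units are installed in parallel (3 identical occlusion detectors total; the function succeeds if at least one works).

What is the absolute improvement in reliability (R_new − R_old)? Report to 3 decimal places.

0.046

R_before = 0.954
R_after = 1 − (1 − 0.954)^3 = 1.000
ΔR = 1.000 − 0.954 = 0.046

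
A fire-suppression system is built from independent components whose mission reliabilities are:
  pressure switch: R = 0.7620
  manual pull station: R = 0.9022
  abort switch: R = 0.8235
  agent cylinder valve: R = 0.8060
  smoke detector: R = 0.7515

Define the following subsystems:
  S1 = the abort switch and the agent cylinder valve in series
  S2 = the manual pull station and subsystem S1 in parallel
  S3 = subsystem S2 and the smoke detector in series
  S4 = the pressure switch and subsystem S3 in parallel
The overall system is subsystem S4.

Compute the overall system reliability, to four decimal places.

0.9350

Series (abort switch and agent cylinder valve): 0.823500 × 0.806000 = 0.663741
Parallel (manual pull station and [0.663741]): 1 − (1 − 0.902200)(1 − 0.663741) = 0.967114
Series ([0.967114] and smoke detector): 0.967114 × 0.751500 = 0.726786
Parallel (pressure switch and [0.726786]): 1 − (1 − 0.762000)(1 − 0.726786) = 0.9350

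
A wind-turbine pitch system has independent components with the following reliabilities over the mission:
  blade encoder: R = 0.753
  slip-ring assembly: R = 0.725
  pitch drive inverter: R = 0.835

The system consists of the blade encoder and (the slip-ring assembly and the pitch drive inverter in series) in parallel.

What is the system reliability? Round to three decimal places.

Series (slip-ring assembly and pitch drive inverter): 0.72500 × 0.83500 = 0.60538
Parallel (blade encoder and [0.60538]): 1 − (1 − 0.75300)(1 − 0.60538) = 0.903

0.903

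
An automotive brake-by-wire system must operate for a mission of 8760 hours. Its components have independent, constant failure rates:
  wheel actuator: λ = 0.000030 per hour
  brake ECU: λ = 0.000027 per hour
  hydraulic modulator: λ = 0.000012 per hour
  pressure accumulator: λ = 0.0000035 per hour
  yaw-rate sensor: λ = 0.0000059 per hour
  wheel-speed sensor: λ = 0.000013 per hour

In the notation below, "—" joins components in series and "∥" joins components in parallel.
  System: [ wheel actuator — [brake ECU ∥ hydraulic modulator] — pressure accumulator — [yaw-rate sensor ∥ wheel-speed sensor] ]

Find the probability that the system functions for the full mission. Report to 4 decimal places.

0.7260

R(wheel actuator) = exp(−0.000030 × 8760) = 0.768896
R(brake ECU) = exp(−0.000027 × 8760) = 0.789370
R(hydraulic modulator) = exp(−0.000012 × 8760) = 0.900216
R(pressure accumulator) = exp(−0.0000035 × 8760) = 0.969805
R(yaw-rate sensor) = exp(−0.0000059 × 8760) = 0.949629
R(wheel-speed sensor) = exp(−0.000013 × 8760) = 0.892365
Parallel (brake ECU and hydraulic modulator): 1 − (1 − 0.789370)(1 − 0.900216) = 0.978982
Parallel (yaw-rate sensor and wheel-speed sensor): 1 − (1 − 0.949629)(1 − 0.892365) = 0.994578
Series (wheel actuator, [0.978982], pressure accumulator, and [0.994578]): 0.768896 × 0.978982 × 0.969805 × 0.994578 = 0.7260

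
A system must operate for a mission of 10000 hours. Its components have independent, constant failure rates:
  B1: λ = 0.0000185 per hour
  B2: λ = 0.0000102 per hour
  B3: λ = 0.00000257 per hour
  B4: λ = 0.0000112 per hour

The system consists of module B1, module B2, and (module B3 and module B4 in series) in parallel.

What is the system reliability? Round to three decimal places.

0.998

R(B1) = exp(−0.0000185 × 10000) = 0.83110
R(B2) = exp(−0.0000102 × 10000) = 0.90303
R(B3) = exp(−0.00000257 × 10000) = 0.97463
R(B4) = exp(−0.0000112 × 10000) = 0.89404
Series (B3 and B4): 0.97463 × 0.89404 = 0.87136
Parallel (B1, B2, and [0.87136]): 1 − (1 − 0.83110)(1 − 0.90303)(1 − 0.87136) = 0.998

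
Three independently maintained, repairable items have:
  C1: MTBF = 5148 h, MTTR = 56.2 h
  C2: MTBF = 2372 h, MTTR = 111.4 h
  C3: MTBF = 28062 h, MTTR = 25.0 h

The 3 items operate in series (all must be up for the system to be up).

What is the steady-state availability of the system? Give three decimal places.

0.944

A(C1) = MTBF/(MTBF+MTTR) = 5148/(5148+56.2) = 0.989201
A(C2) = MTBF/(MTBF+MTTR) = 2372/(2372+111.4) = 0.955142
A(C3) = MTBF/(MTBF+MTTR) = 28062/(28062+25.0) = 0.999110
Series availability: 0.989201 × 0.955142 × 0.999110 = 0.944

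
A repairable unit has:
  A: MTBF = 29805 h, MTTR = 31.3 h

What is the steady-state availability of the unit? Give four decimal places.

A(A) = MTBF/(MTBF+MTTR) = 29805/(29805+31.3) = 0.9990

0.9990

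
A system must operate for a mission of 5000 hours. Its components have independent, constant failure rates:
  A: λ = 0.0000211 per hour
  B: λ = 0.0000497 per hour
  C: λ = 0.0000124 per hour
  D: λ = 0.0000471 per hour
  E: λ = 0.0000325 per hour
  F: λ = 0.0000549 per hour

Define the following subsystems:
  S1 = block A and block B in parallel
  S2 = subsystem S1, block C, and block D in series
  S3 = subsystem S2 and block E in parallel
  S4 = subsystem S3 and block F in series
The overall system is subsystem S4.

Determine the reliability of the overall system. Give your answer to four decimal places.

R(A) = exp(−0.0000211 × 5000) = 0.899874
R(B) = exp(−0.0000497 × 5000) = 0.779970
R(C) = exp(−0.0000124 × 5000) = 0.939883
R(D) = exp(−0.0000471 × 5000) = 0.790176
R(E) = exp(−0.0000325 × 5000) = 0.850016
R(F) = exp(−0.0000549 × 5000) = 0.759952
Parallel (A and B): 1 − (1 − 0.899874)(1 − 0.779970) = 0.977969
Series ([0.977969], C, and D): 0.977969 × 0.939883 × 0.790176 = 0.726311
Parallel ([0.726311] and E): 1 − (1 − 0.726311)(1 − 0.850016) = 0.958951
Series ([0.958951] and F): 0.958951 × 0.759952 = 0.7288

0.7288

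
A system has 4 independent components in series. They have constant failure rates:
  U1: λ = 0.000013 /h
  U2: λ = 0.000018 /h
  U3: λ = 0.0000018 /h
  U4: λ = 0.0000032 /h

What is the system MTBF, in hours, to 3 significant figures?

Series of exponential components: λ_sys = Σ λ_i
λ_sys = 0.000013 + 0.000018 + 0.0000018 + 0.0000032 = 3.6000e-05 /h
MTBF = 1 / λ_sys = 27800 h

27800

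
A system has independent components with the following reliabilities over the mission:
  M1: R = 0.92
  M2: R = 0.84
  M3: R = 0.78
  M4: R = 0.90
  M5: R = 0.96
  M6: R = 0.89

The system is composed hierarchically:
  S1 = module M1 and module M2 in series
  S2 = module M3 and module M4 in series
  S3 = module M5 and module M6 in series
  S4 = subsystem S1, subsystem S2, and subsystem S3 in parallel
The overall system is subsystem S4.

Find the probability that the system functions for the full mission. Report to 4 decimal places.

Series (M1 and M2): 0.920000 × 0.840000 = 0.772800
Series (M3 and M4): 0.780000 × 0.900000 = 0.702000
Series (M5 and M6): 0.960000 × 0.890000 = 0.854400
Parallel ([0.772800], [0.702000], and [0.854400]): 1 − (1 − 0.772800)(1 − 0.702000)(1 − 0.854400) = 0.9901

0.9901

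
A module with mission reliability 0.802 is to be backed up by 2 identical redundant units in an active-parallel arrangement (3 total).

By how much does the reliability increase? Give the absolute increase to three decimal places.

R_before = 0.802
R_after = 1 − (1 − 0.802)^3 = 0.992
ΔR = 0.992 − 0.802 = 0.190

0.190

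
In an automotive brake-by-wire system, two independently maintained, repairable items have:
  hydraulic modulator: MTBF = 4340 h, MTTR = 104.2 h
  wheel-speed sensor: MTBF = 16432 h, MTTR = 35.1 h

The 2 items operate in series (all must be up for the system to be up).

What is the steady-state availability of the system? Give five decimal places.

0.97447

A(hydraulic modulator) = MTBF/(MTBF+MTTR) = 4340/(4340+104.2) = 0.976554
A(wheel-speed sensor) = MTBF/(MTBF+MTTR) = 16432/(16432+35.1) = 0.997868
Series availability: 0.976554 × 0.997868 = 0.97447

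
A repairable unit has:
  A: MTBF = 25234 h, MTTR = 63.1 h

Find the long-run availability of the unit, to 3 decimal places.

0.998

A(A) = MTBF/(MTBF+MTTR) = 25234/(25234+63.1) = 0.998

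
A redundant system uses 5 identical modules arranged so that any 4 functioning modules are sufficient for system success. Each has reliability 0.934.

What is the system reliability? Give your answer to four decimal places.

0.9619

R = Σ_{i=4}^{5} C(5,i) p^i (1−p)^{5−i} with p = 0.934
C(5,4)·0.934^4·0.066^1 = 0.251132
C(5,5)·0.934^5·0.066^0 = 0.710779
Sum = 0.9619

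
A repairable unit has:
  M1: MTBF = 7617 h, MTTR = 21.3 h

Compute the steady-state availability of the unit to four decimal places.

A(M1) = MTBF/(MTBF+MTTR) = 7617/(7617+21.3) = 0.9972

0.9972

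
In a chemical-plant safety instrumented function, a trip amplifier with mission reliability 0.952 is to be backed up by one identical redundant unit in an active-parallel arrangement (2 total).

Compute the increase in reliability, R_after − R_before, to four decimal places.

R_before = 0.952
R_after = 1 − (1 − 0.952)^2 = 0.9977
ΔR = 0.9977 − 0.952 = 0.0457

0.0457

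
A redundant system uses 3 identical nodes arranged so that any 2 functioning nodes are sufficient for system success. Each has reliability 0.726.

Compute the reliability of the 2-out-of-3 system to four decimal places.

0.8159

R = Σ_{i=2}^{3} C(3,i) p^i (1−p)^{3−i} with p = 0.726
C(3,2)·0.726^2·0.274^1 = 0.433256
C(3,3)·0.726^3·0.274^0 = 0.382657
Sum = 0.8159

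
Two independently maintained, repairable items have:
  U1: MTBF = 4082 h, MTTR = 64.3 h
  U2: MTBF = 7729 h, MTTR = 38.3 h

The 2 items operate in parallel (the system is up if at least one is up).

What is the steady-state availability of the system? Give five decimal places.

A(U1) = MTBF/(MTBF+MTTR) = 4082/(4082+64.3) = 0.984492
A(U2) = MTBF/(MTBF+MTTR) = 7729/(7729+38.3) = 0.995069
Parallel availability: 1 − (1 − 0.984492)(1 − 0.995069) = 0.99992

0.99992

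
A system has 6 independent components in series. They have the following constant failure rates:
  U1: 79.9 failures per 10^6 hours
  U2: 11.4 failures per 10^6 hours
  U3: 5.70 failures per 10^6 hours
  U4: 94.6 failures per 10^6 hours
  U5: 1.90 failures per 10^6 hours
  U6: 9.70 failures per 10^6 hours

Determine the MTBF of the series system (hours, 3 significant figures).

4920

Series of exponential components: λ_sys = Σ λ_i
λ_sys = 0.0000799 + 0.0000114 + 0.00000570 + 0.0000946 + 0.00000190 + 0.00000970 = 2.0320e-04 /h
MTBF = 1 / λ_sys = 4920 h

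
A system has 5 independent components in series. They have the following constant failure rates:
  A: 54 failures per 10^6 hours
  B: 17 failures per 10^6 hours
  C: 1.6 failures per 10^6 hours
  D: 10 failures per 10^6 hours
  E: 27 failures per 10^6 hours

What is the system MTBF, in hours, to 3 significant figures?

Series of exponential components: λ_sys = Σ λ_i
λ_sys = 0.000054 + 0.000017 + 0.0000016 + 0.000010 + 0.000027 = 1.0960e-04 /h
MTBF = 1 / λ_sys = 9120 h

9120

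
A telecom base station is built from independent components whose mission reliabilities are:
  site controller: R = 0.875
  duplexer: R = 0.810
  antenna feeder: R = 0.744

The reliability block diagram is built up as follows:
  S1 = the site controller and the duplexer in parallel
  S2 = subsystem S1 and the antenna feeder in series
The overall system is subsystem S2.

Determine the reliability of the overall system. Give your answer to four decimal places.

0.7263

Parallel (site controller and duplexer): 1 − (1 − 0.875000)(1 − 0.810000) = 0.976250
Series ([0.976250] and antenna feeder): 0.976250 × 0.744000 = 0.7263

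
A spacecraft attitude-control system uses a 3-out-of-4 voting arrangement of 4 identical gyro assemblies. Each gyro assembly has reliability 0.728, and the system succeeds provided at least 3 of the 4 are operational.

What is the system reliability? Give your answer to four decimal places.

R = Σ_{i=3}^{4} C(4,i) p^i (1−p)^{4−i} with p = 0.728
C(4,3)·0.728^3·0.272^1 = 0.419781
C(4,4)·0.728^4·0.272^0 = 0.280883
Sum = 0.7007

0.7007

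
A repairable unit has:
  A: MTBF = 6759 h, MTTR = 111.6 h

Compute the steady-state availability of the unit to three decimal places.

0.984

A(A) = MTBF/(MTBF+MTTR) = 6759/(6759+111.6) = 0.984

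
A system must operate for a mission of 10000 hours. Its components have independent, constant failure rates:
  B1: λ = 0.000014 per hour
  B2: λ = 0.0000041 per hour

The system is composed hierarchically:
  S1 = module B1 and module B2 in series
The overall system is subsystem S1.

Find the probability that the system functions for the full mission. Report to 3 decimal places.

R(B1) = exp(−0.000014 × 10000) = 0.86936
R(B2) = exp(−0.0000041 × 10000) = 0.95983
Series (B1 and B2): 0.86936 × 0.95983 = 0.834

0.834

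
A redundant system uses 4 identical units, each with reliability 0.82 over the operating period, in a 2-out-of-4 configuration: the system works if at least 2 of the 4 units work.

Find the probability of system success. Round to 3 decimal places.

0.980

R = Σ_{i=2}^{4} C(4,i) p^i (1−p)^{4−i} with p = 0.82
C(4,2)·0.82^2·0.18^2 = 0.13071
C(4,3)·0.82^3·0.18^1 = 0.39698
C(4,4)·0.82^4·0.18^0 = 0.45212
Sum = 0.980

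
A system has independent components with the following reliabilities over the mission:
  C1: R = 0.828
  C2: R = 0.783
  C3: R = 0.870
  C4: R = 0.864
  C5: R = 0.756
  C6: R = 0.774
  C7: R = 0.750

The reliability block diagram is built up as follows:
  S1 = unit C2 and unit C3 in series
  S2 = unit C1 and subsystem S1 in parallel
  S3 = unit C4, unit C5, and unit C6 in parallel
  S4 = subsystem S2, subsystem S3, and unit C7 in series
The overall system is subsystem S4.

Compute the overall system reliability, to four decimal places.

Series (C2 and C3): 0.783000 × 0.870000 = 0.681210
Parallel (C1 and [0.681210]): 1 − (1 − 0.828000)(1 − 0.681210) = 0.945168
Parallel (C4, C5, and C6): 1 − (1 − 0.864000)(1 − 0.756000)(1 − 0.774000) = 0.992500
Series ([0.945168], [0.992500], and C7): 0.945168 × 0.992500 × 0.750000 = 0.7036

0.7036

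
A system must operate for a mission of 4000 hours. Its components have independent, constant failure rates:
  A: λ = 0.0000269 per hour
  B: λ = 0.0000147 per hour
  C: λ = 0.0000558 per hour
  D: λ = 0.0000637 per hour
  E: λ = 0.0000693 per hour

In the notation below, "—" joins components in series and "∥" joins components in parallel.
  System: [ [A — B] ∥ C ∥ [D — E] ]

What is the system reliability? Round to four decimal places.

0.9873

R(A) = exp(−0.0000269 × 4000) = 0.897987
R(B) = exp(−0.0000147 × 4000) = 0.942895
R(C) = exp(−0.0000558 × 4000) = 0.799955
R(D) = exp(−0.0000637 × 4000) = 0.775071
R(E) = exp(−0.0000693 × 4000) = 0.757903
Series (A and B): 0.897987 × 0.942895 = 0.846707
Series (D and E): 0.775071 × 0.757903 = 0.587429
Parallel ([0.846707], C, and [0.587429]): 1 − (1 − 0.846707)(1 − 0.799955)(1 − 0.587429) = 0.9873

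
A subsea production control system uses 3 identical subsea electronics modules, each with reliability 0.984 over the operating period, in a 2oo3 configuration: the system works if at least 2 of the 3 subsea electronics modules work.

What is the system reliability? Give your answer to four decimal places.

0.9992

R = Σ_{i=2}^{3} C(3,i) p^i (1−p)^{3−i} with p = 0.984
C(3,2)·0.984^2·0.016^1 = 0.046476
C(3,3)·0.984^3·0.016^0 = 0.952764
Sum = 0.9992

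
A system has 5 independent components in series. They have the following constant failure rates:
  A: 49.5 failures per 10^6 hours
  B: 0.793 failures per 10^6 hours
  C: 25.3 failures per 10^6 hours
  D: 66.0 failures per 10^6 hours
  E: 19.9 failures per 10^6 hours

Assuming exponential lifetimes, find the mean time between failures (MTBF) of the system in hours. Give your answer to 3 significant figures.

6190

Series of exponential components: λ_sys = Σ λ_i
λ_sys = 0.0000495 + 0.000000793 + 0.0000253 + 0.0000660 + 0.0000199 = 1.6149e-04 /h
MTBF = 1 / λ_sys = 6190 h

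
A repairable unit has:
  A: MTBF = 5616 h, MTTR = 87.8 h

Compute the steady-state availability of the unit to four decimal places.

0.9846

A(A) = MTBF/(MTBF+MTTR) = 5616/(5616+87.8) = 0.9846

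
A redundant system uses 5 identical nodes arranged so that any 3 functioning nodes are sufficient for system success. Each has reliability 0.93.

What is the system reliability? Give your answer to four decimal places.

0.9969

R = Σ_{i=3}^{5} C(5,i) p^i (1−p)^{5−i} with p = 0.93
C(5,3)·0.93^3·0.07^2 = 0.039413
C(5,4)·0.93^4·0.07^1 = 0.261818
C(5,5)·0.93^5·0.07^0 = 0.695688
Sum = 0.9969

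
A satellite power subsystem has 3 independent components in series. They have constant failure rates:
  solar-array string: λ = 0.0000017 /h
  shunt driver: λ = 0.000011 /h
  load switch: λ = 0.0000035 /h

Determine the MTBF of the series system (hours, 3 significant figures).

61700

Series of exponential components: λ_sys = Σ λ_i
λ_sys = 0.0000017 + 0.000011 + 0.0000035 = 1.6200e-05 /h
MTBF = 1 / λ_sys = 61700 h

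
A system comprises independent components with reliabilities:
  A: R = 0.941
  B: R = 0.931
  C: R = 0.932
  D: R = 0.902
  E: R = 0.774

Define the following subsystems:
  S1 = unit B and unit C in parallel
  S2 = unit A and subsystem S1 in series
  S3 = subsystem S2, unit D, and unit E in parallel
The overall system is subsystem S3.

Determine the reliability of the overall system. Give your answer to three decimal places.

Parallel (B and C): 1 − (1 − 0.93100)(1 − 0.93200) = 0.99531
Series (A and [0.99531]): 0.94100 × 0.99531 = 0.93659
Parallel ([0.93659], D, and E): 1 − (1 − 0.93659)(1 − 0.90200)(1 − 0.77400) = 0.999

0.999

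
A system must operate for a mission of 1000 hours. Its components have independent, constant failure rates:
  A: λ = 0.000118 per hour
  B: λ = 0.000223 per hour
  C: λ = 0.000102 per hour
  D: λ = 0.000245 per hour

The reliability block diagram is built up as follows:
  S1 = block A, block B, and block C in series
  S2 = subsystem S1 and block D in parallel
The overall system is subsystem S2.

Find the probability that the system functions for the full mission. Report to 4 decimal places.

0.9222

R(A) = exp(−0.000118 × 1000) = 0.888696
R(B) = exp(−0.000223 × 1000) = 0.800115
R(C) = exp(−0.000102 × 1000) = 0.903030
R(D) = exp(−0.000245 × 1000) = 0.782705
Series (A, B, and C): 0.888696 × 0.800115 × 0.903030 = 0.642108
Parallel ([0.642108] and D): 1 − (1 − 0.642108)(1 − 0.782705) = 0.9222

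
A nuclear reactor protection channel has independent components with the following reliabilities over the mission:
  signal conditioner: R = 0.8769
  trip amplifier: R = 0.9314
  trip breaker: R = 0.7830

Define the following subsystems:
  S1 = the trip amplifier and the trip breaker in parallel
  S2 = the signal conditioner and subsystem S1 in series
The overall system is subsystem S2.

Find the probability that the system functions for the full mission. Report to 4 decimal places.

Parallel (trip amplifier and trip breaker): 1 − (1 − 0.931400)(1 − 0.783000) = 0.985114
Series (signal conditioner and [0.985114]): 0.876900 × 0.985114 = 0.8638

0.8638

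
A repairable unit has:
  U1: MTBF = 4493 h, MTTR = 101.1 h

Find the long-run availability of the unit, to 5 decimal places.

A(U1) = MTBF/(MTBF+MTTR) = 4493/(4493+101.1) = 0.97799

0.97799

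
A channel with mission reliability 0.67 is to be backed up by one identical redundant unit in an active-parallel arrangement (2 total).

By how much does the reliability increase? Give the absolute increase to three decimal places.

R_before = 0.67
R_after = 1 − (1 − 0.67)^2 = 0.891
ΔR = 0.891 − 0.67 = 0.221

0.221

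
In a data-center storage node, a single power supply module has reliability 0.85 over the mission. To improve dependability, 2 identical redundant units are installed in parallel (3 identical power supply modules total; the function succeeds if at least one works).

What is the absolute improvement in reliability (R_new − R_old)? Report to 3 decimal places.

0.147

R_before = 0.85
R_after = 1 − (1 − 0.85)^3 = 0.997
ΔR = 0.997 − 0.85 = 0.147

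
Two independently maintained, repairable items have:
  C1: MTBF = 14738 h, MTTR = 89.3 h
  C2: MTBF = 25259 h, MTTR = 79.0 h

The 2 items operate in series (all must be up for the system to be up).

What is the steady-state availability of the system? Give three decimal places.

A(C1) = MTBF/(MTBF+MTTR) = 14738/(14738+89.3) = 0.993977
A(C2) = MTBF/(MTBF+MTTR) = 25259/(25259+79.0) = 0.996882
Series availability: 0.993977 × 0.996882 = 0.991

0.991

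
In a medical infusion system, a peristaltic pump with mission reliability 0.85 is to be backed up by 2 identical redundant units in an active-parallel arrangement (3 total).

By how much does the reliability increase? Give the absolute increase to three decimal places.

R_before = 0.85
R_after = 1 − (1 − 0.85)^3 = 0.997
ΔR = 0.997 − 0.85 = 0.147

0.147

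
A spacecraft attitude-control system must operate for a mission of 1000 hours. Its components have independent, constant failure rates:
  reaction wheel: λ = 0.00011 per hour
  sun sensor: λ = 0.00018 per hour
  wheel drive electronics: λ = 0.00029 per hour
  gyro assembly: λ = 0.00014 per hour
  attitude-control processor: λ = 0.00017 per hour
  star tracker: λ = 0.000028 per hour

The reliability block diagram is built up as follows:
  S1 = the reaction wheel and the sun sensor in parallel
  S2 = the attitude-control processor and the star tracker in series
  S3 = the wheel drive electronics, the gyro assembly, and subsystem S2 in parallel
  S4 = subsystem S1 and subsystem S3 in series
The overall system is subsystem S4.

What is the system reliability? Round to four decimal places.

0.9770

R(reaction wheel) = exp(−0.00011 × 1000) = 0.895834
R(sun sensor) = exp(−0.00018 × 1000) = 0.835270
R(wheel drive electronics) = exp(−0.00029 × 1000) = 0.748264
R(gyro assembly) = exp(−0.00014 × 1000) = 0.869358
R(attitude-control processor) = exp(−0.00017 × 1000) = 0.843665
R(star tracker) = exp(−0.000028 × 1000) = 0.972388
Parallel (reaction wheel and sun sensor): 1 − (1 − 0.895834)(1 − 0.835270) = 0.982841
Series (attitude-control processor and star tracker): 0.843665 × 0.972388 = 0.820370
Parallel (wheel drive electronics, gyro assembly, and [0.820370]): 1 − (1 − 0.748264)(1 − 0.869358)(1 − 0.820370) = 0.994092
Series ([0.982841] and [0.994092]): 0.982841 × 0.994092 = 0.9770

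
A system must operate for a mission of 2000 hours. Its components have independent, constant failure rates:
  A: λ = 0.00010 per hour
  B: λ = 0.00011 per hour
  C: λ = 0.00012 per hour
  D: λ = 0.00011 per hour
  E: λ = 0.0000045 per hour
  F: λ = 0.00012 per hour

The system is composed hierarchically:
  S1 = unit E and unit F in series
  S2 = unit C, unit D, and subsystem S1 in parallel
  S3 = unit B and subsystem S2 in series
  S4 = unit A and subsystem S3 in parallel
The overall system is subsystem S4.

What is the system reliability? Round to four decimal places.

0.9629

R(A) = exp(−0.00010 × 2000) = 0.818731
R(B) = exp(−0.00011 × 2000) = 0.802519
R(C) = exp(−0.00012 × 2000) = 0.786628
R(D) = exp(−0.00011 × 2000) = 0.802519
R(E) = exp(−0.0000045 × 2000) = 0.991040
R(F) = exp(−0.00012 × 2000) = 0.786628
Series (E and F): 0.991040 × 0.786628 = 0.779580
Parallel (C, D, and [0.779580]): 1 − (1 − 0.786628)(1 − 0.802519)(1 − 0.779580) = 0.990712
Series (B and [0.990712]): 0.802519 × 0.990712 = 0.795065
Parallel (A and [0.795065]): 1 − (1 − 0.818731)(1 − 0.795065) = 0.9629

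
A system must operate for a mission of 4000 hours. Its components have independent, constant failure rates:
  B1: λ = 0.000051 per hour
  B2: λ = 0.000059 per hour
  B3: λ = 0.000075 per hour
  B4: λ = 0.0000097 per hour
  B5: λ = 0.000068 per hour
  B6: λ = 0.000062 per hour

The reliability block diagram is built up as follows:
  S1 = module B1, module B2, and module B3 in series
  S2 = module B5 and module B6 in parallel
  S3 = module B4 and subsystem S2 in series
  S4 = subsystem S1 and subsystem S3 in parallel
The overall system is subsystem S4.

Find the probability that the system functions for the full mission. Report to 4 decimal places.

R(B1) = exp(−0.000051 × 4000) = 0.815462
R(B2) = exp(−0.000059 × 4000) = 0.789781
R(B3) = exp(−0.000075 × 4000) = 0.740818
R(B4) = exp(−0.0000097 × 4000) = 0.961943
R(B5) = exp(−0.000068 × 4000) = 0.761854
R(B6) = exp(−0.000062 × 4000) = 0.780360
Series (B1, B2, and B3): 0.815462 × 0.789781 × 0.740818 = 0.477114
Parallel (B5 and B6): 1 − (1 − 0.761854)(1 − 0.780360) = 0.947694
Series (B4 and [0.947694]): 0.961943 × 0.947694 = 0.911628
Parallel ([0.477114] and [0.911628]): 1 − (1 − 0.477114)(1 − 0.911628) = 0.9538

0.9538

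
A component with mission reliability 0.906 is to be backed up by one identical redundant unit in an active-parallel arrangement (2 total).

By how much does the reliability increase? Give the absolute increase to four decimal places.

0.0852

R_before = 0.906
R_after = 1 − (1 − 0.906)^2 = 0.9912
ΔR = 0.9912 − 0.906 = 0.0852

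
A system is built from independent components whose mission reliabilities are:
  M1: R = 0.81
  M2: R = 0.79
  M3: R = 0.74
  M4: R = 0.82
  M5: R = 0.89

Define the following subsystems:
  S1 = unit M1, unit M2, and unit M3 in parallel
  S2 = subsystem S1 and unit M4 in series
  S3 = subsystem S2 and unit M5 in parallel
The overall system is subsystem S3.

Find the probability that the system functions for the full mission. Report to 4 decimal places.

Parallel (M1, M2, and M3): 1 − (1 − 0.810000)(1 − 0.790000)(1 − 0.740000) = 0.989626
Series ([0.989626] and M4): 0.989626 × 0.820000 = 0.811493
Parallel ([0.811493] and M5): 1 − (1 − 0.811493)(1 − 0.890000) = 0.9793

0.9793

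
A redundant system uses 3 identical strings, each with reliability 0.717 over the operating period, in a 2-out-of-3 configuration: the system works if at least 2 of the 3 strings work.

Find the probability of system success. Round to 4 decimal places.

R = Σ_{i=2}^{3} C(3,i) p^i (1−p)^{3−i} with p = 0.717
C(3,2)·0.717^2·0.283^1 = 0.436462
C(3,3)·0.717^3·0.283^0 = 0.368602
Sum = 0.8051

0.8051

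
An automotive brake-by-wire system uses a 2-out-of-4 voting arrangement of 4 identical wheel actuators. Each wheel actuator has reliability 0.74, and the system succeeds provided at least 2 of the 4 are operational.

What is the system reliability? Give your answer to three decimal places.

R = Σ_{i=2}^{4} C(4,i) p^i (1−p)^{4−i} with p = 0.74
C(4,2)·0.74^2·0.26^2 = 0.22211
C(4,3)·0.74^3·0.26^1 = 0.42143
C(4,4)·0.74^4·0.26^0 = 0.29987
Sum = 0.943

0.943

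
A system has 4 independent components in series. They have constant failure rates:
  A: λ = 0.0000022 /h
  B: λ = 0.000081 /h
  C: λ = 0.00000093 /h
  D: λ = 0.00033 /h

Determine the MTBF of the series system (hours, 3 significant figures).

Series of exponential components: λ_sys = Σ λ_i
λ_sys = 0.0000022 + 0.000081 + 0.00000093 + 0.00033 = 4.1413e-04 /h
MTBF = 1 / λ_sys = 2410 h

2410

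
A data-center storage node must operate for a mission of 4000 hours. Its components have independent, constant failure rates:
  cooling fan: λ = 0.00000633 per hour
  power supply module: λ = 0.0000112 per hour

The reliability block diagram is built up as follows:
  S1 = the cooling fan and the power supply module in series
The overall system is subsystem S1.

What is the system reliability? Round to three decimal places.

R(cooling fan) = exp(−0.00000633 × 4000) = 0.97500
R(power supply module) = exp(−0.0000112 × 4000) = 0.95619
Series (cooling fan and power supply module): 0.97500 × 0.95619 = 0.932

0.932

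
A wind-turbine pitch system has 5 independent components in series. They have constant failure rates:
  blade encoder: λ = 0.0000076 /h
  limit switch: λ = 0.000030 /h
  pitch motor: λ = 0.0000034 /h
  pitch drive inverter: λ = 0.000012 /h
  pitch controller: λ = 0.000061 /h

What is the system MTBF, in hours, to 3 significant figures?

Series of exponential components: λ_sys = Σ λ_i
λ_sys = 0.0000076 + 0.000030 + 0.0000034 + 0.000012 + 0.000061 = 1.1400e-04 /h
MTBF = 1 / λ_sys = 8770 h

8770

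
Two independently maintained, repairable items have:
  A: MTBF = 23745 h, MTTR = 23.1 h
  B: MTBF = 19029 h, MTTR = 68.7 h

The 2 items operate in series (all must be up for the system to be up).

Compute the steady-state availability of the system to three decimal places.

0.995

A(A) = MTBF/(MTBF+MTTR) = 23745/(23745+23.1) = 0.999028
A(B) = MTBF/(MTBF+MTTR) = 19029/(19029+68.7) = 0.996403
Series availability: 0.999028 × 0.996403 = 0.995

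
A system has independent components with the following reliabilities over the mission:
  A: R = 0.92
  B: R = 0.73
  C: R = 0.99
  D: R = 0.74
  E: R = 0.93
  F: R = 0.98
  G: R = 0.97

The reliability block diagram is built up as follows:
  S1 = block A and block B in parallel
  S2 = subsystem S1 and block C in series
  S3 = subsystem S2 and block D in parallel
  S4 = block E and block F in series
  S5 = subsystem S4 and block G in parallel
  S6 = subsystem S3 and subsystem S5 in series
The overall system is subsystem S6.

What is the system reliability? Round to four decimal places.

0.9892

Parallel (A and B): 1 − (1 − 0.920000)(1 − 0.730000) = 0.978400
Series ([0.978400] and C): 0.978400 × 0.990000 = 0.968616
Parallel ([0.968616] and D): 1 − (1 − 0.968616)(1 − 0.740000) = 0.991840
Series (E and F): 0.930000 × 0.980000 = 0.911400
Parallel ([0.911400] and G): 1 − (1 − 0.911400)(1 − 0.970000) = 0.997342
Series ([0.991840] and [0.997342]): 0.991840 × 0.997342 = 0.9892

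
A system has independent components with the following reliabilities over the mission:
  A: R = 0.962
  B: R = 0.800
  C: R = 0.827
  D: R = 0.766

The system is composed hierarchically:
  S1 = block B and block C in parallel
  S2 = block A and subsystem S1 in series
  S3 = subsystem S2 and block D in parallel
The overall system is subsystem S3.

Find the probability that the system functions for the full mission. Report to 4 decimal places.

Parallel (B and C): 1 − (1 − 0.800000)(1 − 0.827000) = 0.965400
Series (A and [0.965400]): 0.962000 × 0.965400 = 0.928715
Parallel ([0.928715] and D): 1 − (1 − 0.928715)(1 − 0.766000) = 0.9833

0.9833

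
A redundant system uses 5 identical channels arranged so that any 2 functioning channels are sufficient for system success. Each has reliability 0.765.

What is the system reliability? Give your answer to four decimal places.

0.9876

R = Σ_{i=2}^{5} C(5,i) p^i (1−p)^{5−i} with p = 0.765
C(5,2)·0.765^2·0.235^3 = 0.075950
C(5,3)·0.765^3·0.235^2 = 0.247241
C(5,4)·0.765^4·0.235^1 = 0.402424
C(5,5)·0.765^5·0.235^0 = 0.262004
Sum = 0.9876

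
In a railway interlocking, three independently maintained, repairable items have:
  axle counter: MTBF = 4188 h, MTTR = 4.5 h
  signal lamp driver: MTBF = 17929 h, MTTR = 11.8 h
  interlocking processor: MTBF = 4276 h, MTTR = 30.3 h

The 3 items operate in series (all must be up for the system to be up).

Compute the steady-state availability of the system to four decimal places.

0.9912

A(axle counter) = MTBF/(MTBF+MTTR) = 4188/(4188+4.5) = 0.998927
A(signal lamp driver) = MTBF/(MTBF+MTTR) = 17929/(17929+11.8) = 0.999342
A(interlocking processor) = MTBF/(MTBF+MTTR) = 4276/(4276+30.3) = 0.992964
Series availability: 0.998927 × 0.999342 × 0.992964 = 0.9912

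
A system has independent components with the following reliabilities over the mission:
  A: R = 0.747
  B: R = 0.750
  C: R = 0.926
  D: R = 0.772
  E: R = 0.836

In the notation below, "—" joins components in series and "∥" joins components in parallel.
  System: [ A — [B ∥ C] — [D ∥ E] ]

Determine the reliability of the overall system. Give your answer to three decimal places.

0.706

Parallel (B and C): 1 − (1 − 0.75000)(1 − 0.92600) = 0.98150
Parallel (D and E): 1 − (1 − 0.77200)(1 − 0.83600) = 0.96261
Series (A, [0.98150], and [0.96261]): 0.74700 × 0.98150 × 0.96261 = 0.706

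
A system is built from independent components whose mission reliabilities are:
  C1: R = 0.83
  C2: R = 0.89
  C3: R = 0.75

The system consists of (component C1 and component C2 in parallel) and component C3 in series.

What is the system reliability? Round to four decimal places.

0.7360

Parallel (C1 and C2): 1 − (1 − 0.830000)(1 − 0.890000) = 0.981300
Series ([0.981300] and C3): 0.981300 × 0.750000 = 0.7360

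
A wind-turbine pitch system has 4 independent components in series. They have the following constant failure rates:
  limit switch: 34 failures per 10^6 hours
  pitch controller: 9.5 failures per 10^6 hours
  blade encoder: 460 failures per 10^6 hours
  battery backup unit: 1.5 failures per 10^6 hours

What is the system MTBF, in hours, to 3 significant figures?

Series of exponential components: λ_sys = Σ λ_i
λ_sys = 0.000034 + 0.0000095 + 0.00046 + 0.0000015 = 5.0500e-04 /h
MTBF = 1 / λ_sys = 1980 h

1980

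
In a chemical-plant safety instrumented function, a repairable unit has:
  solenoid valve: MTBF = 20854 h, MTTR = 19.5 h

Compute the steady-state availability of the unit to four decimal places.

A(solenoid valve) = MTBF/(MTBF+MTTR) = 20854/(20854+19.5) = 0.9991

0.9991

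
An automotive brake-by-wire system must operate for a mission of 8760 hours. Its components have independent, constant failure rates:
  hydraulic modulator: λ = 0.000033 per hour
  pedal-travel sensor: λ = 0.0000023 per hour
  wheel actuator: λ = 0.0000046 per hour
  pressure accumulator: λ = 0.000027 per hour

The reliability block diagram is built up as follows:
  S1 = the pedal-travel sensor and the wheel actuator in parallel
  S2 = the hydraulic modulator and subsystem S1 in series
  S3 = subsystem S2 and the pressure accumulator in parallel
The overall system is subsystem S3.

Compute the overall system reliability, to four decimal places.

R(hydraulic modulator) = exp(−0.000033 × 8760) = 0.748952
R(pedal-travel sensor) = exp(−0.0000023 × 8760) = 0.980054
R(wheel actuator) = exp(−0.0000046 × 8760) = 0.960505
R(pressure accumulator) = exp(−0.000027 × 8760) = 0.789370
Parallel (pedal-travel sensor and wheel actuator): 1 − (1 − 0.980054)(1 − 0.960505) = 0.999212
Series (hydraulic modulator and [0.999212]): 0.748952 × 0.999212 = 0.748362
Parallel ([0.748362] and pressure accumulator): 1 − (1 − 0.748362)(1 − 0.789370) = 0.9470

0.9470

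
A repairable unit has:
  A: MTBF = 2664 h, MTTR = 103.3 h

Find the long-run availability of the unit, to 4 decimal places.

0.9627

A(A) = MTBF/(MTBF+MTTR) = 2664/(2664+103.3) = 0.9627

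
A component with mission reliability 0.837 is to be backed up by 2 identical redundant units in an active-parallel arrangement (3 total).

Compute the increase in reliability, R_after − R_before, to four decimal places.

R_before = 0.837
R_after = 1 − (1 − 0.837)^3 = 0.9957
ΔR = 0.9957 − 0.837 = 0.1587

0.1587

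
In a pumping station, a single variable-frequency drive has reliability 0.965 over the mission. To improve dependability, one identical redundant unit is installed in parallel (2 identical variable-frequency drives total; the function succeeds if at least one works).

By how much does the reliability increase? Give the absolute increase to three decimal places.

R_before = 0.965
R_after = 1 − (1 − 0.965)^2 = 0.999
ΔR = 0.999 − 0.965 = 0.034

0.034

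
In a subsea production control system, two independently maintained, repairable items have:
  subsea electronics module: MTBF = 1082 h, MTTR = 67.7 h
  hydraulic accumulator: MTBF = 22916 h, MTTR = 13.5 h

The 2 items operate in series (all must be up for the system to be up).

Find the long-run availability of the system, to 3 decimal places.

A(subsea electronics module) = MTBF/(MTBF+MTTR) = 1082/(1082+67.7) = 0.941115
A(hydraulic accumulator) = MTBF/(MTBF+MTTR) = 22916/(22916+13.5) = 0.999411
Series availability: 0.941115 × 0.999411 = 0.941

0.941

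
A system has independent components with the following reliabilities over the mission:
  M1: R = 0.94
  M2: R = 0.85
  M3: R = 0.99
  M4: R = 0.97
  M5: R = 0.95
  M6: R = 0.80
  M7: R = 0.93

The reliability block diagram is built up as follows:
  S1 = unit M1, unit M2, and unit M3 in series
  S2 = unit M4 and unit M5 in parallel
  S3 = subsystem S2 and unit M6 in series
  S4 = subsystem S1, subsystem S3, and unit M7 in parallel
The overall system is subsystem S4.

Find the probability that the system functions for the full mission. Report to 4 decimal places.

0.9971

Series (M1, M2, and M3): 0.940000 × 0.850000 × 0.990000 = 0.791010
Parallel (M4 and M5): 1 − (1 − 0.970000)(1 − 0.950000) = 0.998500
Series ([0.998500] and M6): 0.998500 × 0.800000 = 0.798800
Parallel ([0.791010], [0.798800], and M7): 1 − (1 − 0.791010)(1 − 0.798800)(1 − 0.930000) = 0.9971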